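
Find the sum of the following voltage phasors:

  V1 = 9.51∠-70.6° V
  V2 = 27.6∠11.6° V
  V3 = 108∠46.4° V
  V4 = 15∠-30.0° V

Step 1 — Convert each phasor to rectangular form:
  V1 = 9.51·(cos(-70.6°) + j·sin(-70.6°)) = 3.159 - j8.97 V
  V2 = 27.6·(cos(11.6°) + j·sin(11.6°)) = 27.04 + j5.55 V
  V3 = 108·(cos(46.4°) + j·sin(46.4°)) = 74.48 + j78.21 V
  V4 = 15·(cos(-30.0°) + j·sin(-30.0°)) = 12.99 - j7.5 V
Step 2 — Sum components: V_total = 117.7 + j67.29 V.
Step 3 — Convert to polar: |V_total| = 135.5 V, ∠V_total = 29.8°.

V_total = 135.5∠29.8° V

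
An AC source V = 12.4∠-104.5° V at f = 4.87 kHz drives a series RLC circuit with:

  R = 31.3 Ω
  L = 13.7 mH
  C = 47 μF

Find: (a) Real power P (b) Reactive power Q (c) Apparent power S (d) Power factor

Step 1 — Angular frequency: ω = 2π·f = 2π·4870 = 3.06e+04 rad/s.
Step 2 — Component impedances:
  R: Z = R = 31.3 Ω
  L: Z = jωL = j·3.06e+04·0.0137 = 0 + j419.2 Ω
  C: Z = 1/(jωC) = -j/(ω·C) = 0 - j0.6953 Ω
Step 3 — Series combination: Z_total = R + L + C = 31.3 + j418.5 Ω = 419.7∠85.7° Ω.
Step 4 — Source phasor: V = 12.4∠-104.5° V = -3.105 - j12.01 V.
Step 5 — Current: I = V / Z = -0.02908 + j0.005244 A = 0.02955∠169.8° A.
Step 6 — Complex power: S = V·I* = 0.02732 + j0.3654 VA.
Step 7 — Real power: P = Re(S) = 0.02732 W.
Step 8 — Reactive power: Q = Im(S) = 0.3654 VAR.
Step 9 — Apparent power: |S| = 0.3664 VA.
Step 10 — Power factor: PF = P/|S| = 0.07458 (lagging).

(a) P = 0.02732 W  (b) Q = 0.3654 VAR  (c) S = 0.3664 VA  (d) PF = 0.07458 (lagging)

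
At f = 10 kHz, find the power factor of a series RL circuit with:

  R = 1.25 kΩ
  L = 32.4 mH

Step 1 — Angular frequency: ω = 2π·f = 2π·1e+04 = 6.283e+04 rad/s.
Step 2 — Component impedances:
  R: Z = R = 1250 Ω
  L: Z = jωL = j·6.283e+04·0.0324 = 0 + j2036 Ω
Step 3 — Series combination: Z_total = R + L = 1250 + j2036 Ω = 2389∠58.4° Ω.
Step 4 — Power factor: PF = cos(φ) = Re(Z)/|Z| = 1250/2388.9 = 0.5233.
Step 5 — Type: Im(Z) = 2036 ⇒ lagging (phase φ = 58.4°).

PF = 0.5233 (lagging, φ = 58.4°)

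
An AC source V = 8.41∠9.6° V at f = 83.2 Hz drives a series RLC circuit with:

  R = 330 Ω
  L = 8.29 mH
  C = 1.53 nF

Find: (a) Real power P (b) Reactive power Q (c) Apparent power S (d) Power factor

Step 1 — Angular frequency: ω = 2π·f = 2π·83.2 = 522.8 rad/s.
Step 2 — Component impedances:
  R: Z = R = 330 Ω
  L: Z = jωL = j·522.8·0.00829 = 0 + j4.334 Ω
  C: Z = 1/(jωC) = -j/(ω·C) = 0 - j1.25e+06 Ω
Step 3 — Series combination: Z_total = R + L + C = 330 - j1.25e+06 Ω = 1.25e+06∠-90.0° Ω.
Step 4 — Source phasor: V = 8.41∠9.6° V = 8.292 + j1.403 V.
Step 5 — Current: I = V / Z = -1.12e-06 + j6.633e-06 A = 6.727e-06∠99.6° A.
Step 6 — Complex power: S = V·I* = 1.493e-08 - j5.657e-05 VA.
Step 7 — Real power: P = Re(S) = 1.493e-08 W.
Step 8 — Reactive power: Q = Im(S) = -5.657e-05 VAR.
Step 9 — Apparent power: |S| = 5.657e-05 VA.
Step 10 — Power factor: PF = P/|S| = 0.0002639 (leading).

(a) P = 1.493e-08 W  (b) Q = -5.657e-05 VAR  (c) S = 5.657e-05 VA  (d) PF = 0.0002639 (leading)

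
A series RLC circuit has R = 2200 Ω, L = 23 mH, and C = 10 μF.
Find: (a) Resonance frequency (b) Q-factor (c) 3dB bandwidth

Step 1 — Resonance: ω₀ = 1/√(LC) = 1/√(0.023·1e-05) = 2085 rad/s.
Step 2 — f₀ = ω₀/(2π) = 331.9 Hz.
Step 3 — Series Q: Q = ω₀L/R = 2085·0.023/2200 = 0.0218.
Step 4 — Bandwidth: Δω = ω₀/Q = 9.565e+04 rad/s; BW = Δω/(2π) = 1.522e+04 Hz.

(a) f₀ = 331.9 Hz  (b) Q = 0.0218  (c) BW = 1.522e+04 Hz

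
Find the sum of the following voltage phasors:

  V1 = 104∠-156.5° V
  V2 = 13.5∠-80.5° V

Step 1 — Convert each phasor to rectangular form:
  V1 = 104·(cos(-156.5°) + j·sin(-156.5°)) = -95.37 - j41.47 V
  V2 = 13.5·(cos(-80.5°) + j·sin(-80.5°)) = 2.228 - j13.31 V
Step 2 — Sum components: V_total = -93.15 - j54.78 V.
Step 3 — Convert to polar: |V_total| = 108.1 V, ∠V_total = -149.5°.

V_total = 108.1∠-149.5° V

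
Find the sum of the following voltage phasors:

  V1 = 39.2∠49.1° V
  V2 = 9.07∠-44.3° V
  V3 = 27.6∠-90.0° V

Step 1 — Convert each phasor to rectangular form:
  V1 = 39.2·(cos(49.1°) + j·sin(49.1°)) = 25.67 + j29.63 V
  V2 = 9.07·(cos(-44.3°) + j·sin(-44.3°)) = 6.491 - j6.335 V
  V3 = 27.6·(cos(-90.0°) + j·sin(-90.0°)) = 0 - j27.6 V
Step 2 — Sum components: V_total = 32.16 - j4.305 V.
Step 3 — Convert to polar: |V_total| = 32.44 V, ∠V_total = -7.6°.

V_total = 32.44∠-7.6° V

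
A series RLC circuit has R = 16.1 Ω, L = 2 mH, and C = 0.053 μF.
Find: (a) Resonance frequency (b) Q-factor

Step 1 — Resonance condition Im(Z)=0 gives ω₀ = 1/√(LC).
Step 2 — ω₀ = 1/√(0.002·5.3e-08) = 9.713e+04 rad/s.
Step 3 — f₀ = ω₀/(2π) = 1.546e+04 Hz.
Step 4 — Series Q: Q = ω₀L/R = 9.713e+04·0.002/16.1 = 12.07.

(a) f₀ = 1.546e+04 Hz  (b) Q = 12.07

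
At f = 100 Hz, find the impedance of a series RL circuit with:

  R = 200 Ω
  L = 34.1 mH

Step 1 — Angular frequency: ω = 2π·f = 2π·100 = 628.3 rad/s.
Step 2 — Component impedances:
  R: Z = R = 200 Ω
  L: Z = jωL = j·628.3·0.0341 = 0 + j21.43 Ω
Step 3 — Series combination: Z_total = R + L = 200 + j21.43 Ω = 201.1∠6.1° Ω.

Z = 200 + j21.43 Ω = 201.1∠6.1° Ω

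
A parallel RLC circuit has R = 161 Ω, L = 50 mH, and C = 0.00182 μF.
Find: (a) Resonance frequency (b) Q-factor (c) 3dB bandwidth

Step 1 — Resonance: ω₀ = 1/√(LC) = 1/√(0.05·1.82e-09) = 1.048e+05 rad/s.
Step 2 — f₀ = ω₀/(2π) = 1.668e+04 Hz.
Step 3 — Parallel Q: Q = R/(ω₀L) = 161/(1.048e+05·0.05) = 0.03072.
Step 4 — Bandwidth: Δω = ω₀/Q = 3.413e+06 rad/s; BW = Δω/(2π) = 5.432e+05 Hz.

(a) f₀ = 1.668e+04 Hz  (b) Q = 0.03072  (c) BW = 5.432e+05 Hz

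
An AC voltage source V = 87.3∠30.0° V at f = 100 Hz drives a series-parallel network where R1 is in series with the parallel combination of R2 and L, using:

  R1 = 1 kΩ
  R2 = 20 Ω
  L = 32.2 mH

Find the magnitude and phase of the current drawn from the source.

Step 1 — Angular frequency: ω = 2π·f = 2π·100 = 628.3 rad/s.
Step 2 — Component impedances:
  R1: Z = R = 1000 Ω
  R2: Z = R = 20 Ω
  L: Z = jωL = j·628.3·0.0322 = 0 + j20.23 Ω
Step 3 — Parallel branch: R2 || L = 1/(1/R2 + 1/L) = 10.12 + j9.999 Ω.
Step 4 — Series with R1: Z_total = R1 + (R2 || L) = 1010 + j9.999 Ω = 1010∠0.6° Ω.
Step 5 — Source phasor: V = 87.3∠30.0° V = 75.6 + j43.65 V.
Step 6 — Ohm's law: I = V / Z_total = (75.6 + j43.65) / (1010 + j9.999) = 0.07527 + j0.04247 A.
Step 7 — Convert to polar: |I| = 0.08642 A, ∠I = 29.4°.

I = 0.08642∠29.4° A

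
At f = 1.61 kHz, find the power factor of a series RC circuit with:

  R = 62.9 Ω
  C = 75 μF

Step 1 — Angular frequency: ω = 2π·f = 2π·1610 = 1.012e+04 rad/s.
Step 2 — Component impedances:
  R: Z = R = 62.9 Ω
  C: Z = 1/(jωC) = -j/(ω·C) = 0 - j1.318 Ω
Step 3 — Series combination: Z_total = R + C = 62.9 - j1.318 Ω = 62.91∠-1.2° Ω.
Step 4 — Power factor: PF = cos(φ) = Re(Z)/|Z| = 62.9/62.91 = 0.9998.
Step 5 — Type: Im(Z) = -1.318 ⇒ leading (phase φ = -1.2°).

PF = 0.9998 (leading, φ = -1.2°)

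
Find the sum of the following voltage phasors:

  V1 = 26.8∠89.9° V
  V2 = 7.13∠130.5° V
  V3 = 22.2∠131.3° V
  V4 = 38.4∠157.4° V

Step 1 — Convert each phasor to rectangular form:
  V1 = 26.8·(cos(89.9°) + j·sin(89.9°)) = 0.04677 + j26.8 V
  V2 = 7.13·(cos(130.5°) + j·sin(130.5°)) = -4.631 + j5.422 V
  V3 = 22.2·(cos(131.3°) + j·sin(131.3°)) = -14.65 + j16.68 V
  V4 = 38.4·(cos(157.4°) + j·sin(157.4°)) = -35.45 + j14.76 V
Step 2 — Sum components: V_total = -54.69 + j63.66 V.
Step 3 — Convert to polar: |V_total| = 83.92 V, ∠V_total = 130.7°.

V_total = 83.92∠130.7° V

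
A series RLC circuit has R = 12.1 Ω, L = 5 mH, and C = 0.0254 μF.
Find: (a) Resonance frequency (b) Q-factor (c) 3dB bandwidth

Step 1 — Resonance: ω₀ = 1/√(LC) = 1/√(0.005·2.54e-08) = 8.874e+04 rad/s.
Step 2 — f₀ = ω₀/(2π) = 1.412e+04 Hz.
Step 3 — Series Q: Q = ω₀L/R = 8.874e+04·0.005/12.1 = 36.67.
Step 4 — Bandwidth: Δω = ω₀/Q = 2420 rad/s; BW = Δω/(2π) = 385.2 Hz.

(a) f₀ = 1.412e+04 Hz  (b) Q = 36.67  (c) BW = 385.2 Hz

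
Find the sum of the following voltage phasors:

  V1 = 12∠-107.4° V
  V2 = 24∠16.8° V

Step 1 — Convert each phasor to rectangular form:
  V1 = 12·(cos(-107.4°) + j·sin(-107.4°)) = -3.588 - j11.45 V
  V2 = 24·(cos(16.8°) + j·sin(16.8°)) = 22.98 + j6.937 V
Step 2 — Sum components: V_total = 19.39 - j4.514 V.
Step 3 — Convert to polar: |V_total| = 19.91 V, ∠V_total = -13.1°.

V_total = 19.91∠-13.1° V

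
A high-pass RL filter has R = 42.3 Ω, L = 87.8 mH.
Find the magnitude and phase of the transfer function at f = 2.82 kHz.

Step 1 — Angular frequency: ω = 2π·2820 = 1.772e+04 rad/s.
Step 2 — Transfer function: H(jω) = jωL/(R + jωL).
Step 3 — Numerator jωL = j·1556; denominator R + jωL = 42.3 + j1556.
Step 4 — H = 0.9993 + j0.02717.
Step 5 — Magnitude: |H| = 0.9996 (-0.0 dB); phase: φ = 1.6°.

|H| = 0.9996 (-0.0 dB), φ = 1.6°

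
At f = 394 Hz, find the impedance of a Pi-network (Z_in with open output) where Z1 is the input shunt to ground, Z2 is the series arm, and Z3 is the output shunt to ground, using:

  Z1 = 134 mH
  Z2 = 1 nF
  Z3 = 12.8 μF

Step 1 — Angular frequency: ω = 2π·f = 2π·394 = 2476 rad/s.
Step 2 — Component impedances:
  Z1: Z = jωL = j·2476·0.134 = 0 + j331.7 Ω
  Z2: Z = 1/(jωC) = -j/(ω·C) = 0 - j4.039e+05 Ω
  Z3: Z = 1/(jωC) = -j/(ω·C) = 0 - j31.56 Ω
Step 3 — With open output, the series arm Z2 and the output shunt Z3 appear in series to ground: Z2 + Z3 = 0 - j4.04e+05 Ω.
Step 4 — Parallel with input shunt Z1: Z_in = Z1 || (Z2 + Z3) = 0 + j332 Ω = 332∠90.0° Ω.

Z = 0 + j332 Ω = 332∠90.0° Ω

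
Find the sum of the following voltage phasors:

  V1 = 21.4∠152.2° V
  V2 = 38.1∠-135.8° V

Step 1 — Convert each phasor to rectangular form:
  V1 = 21.4·(cos(152.2°) + j·sin(152.2°)) = -18.93 + j9.981 V
  V2 = 38.1·(cos(-135.8°) + j·sin(-135.8°)) = -27.31 - j26.56 V
Step 2 — Sum components: V_total = -46.24 - j16.58 V.
Step 3 — Convert to polar: |V_total| = 49.13 V, ∠V_total = -160.3°.

V_total = 49.13∠-160.3° V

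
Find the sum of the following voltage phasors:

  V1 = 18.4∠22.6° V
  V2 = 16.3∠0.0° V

Step 1 — Convert each phasor to rectangular form:
  V1 = 18.4·(cos(22.6°) + j·sin(22.6°)) = 16.99 + j7.071 V
  V2 = 16.3·(cos(0.0°) + j·sin(0.0°)) = 16.3 V
Step 2 — Sum components: V_total = 33.29 + j7.071 V.
Step 3 — Convert to polar: |V_total| = 34.03 V, ∠V_total = 12.0°.

V_total = 34.03∠12.0° V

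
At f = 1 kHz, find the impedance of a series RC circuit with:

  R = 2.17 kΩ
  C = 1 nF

Step 1 — Angular frequency: ω = 2π·f = 2π·1000 = 6283 rad/s.
Step 2 — Component impedances:
  R: Z = R = 2170 Ω
  C: Z = 1/(jωC) = -j/(ω·C) = 0 - j1.592e+05 Ω
Step 3 — Series combination: Z_total = R + C = 2170 - j1.592e+05 Ω = 1.592e+05∠-89.2° Ω.

Z = 2170 - j1.592e+05 Ω = 1.592e+05∠-89.2° Ω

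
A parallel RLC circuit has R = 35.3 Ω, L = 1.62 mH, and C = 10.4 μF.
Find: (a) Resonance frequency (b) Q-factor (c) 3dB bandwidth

Step 1 — Resonance: ω₀ = 1/√(LC) = 1/√(0.00162·1.04e-05) = 7704 rad/s.
Step 2 — f₀ = ω₀/(2π) = 1226 Hz.
Step 3 — Parallel Q: Q = R/(ω₀L) = 35.3/(7704·0.00162) = 2.828.
Step 4 — Bandwidth: Δω = ω₀/Q = 2724 rad/s; BW = Δω/(2π) = 433.5 Hz.

(a) f₀ = 1226 Hz  (b) Q = 2.828  (c) BW = 433.5 Hz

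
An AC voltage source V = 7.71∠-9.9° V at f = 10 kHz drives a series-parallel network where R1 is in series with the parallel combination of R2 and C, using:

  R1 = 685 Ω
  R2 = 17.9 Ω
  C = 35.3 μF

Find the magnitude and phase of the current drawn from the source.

Step 1 — Angular frequency: ω = 2π·f = 2π·1e+04 = 6.283e+04 rad/s.
Step 2 — Component impedances:
  R1: Z = R = 685 Ω
  R2: Z = R = 17.9 Ω
  C: Z = 1/(jωC) = -j/(ω·C) = 0 - j0.4509 Ω
Step 3 — Parallel branch: R2 || C = 1/(1/R2 + 1/C) = 0.01135 - j0.4506 Ω.
Step 4 — Series with R1: Z_total = R1 + (R2 || C) = 685 - j0.4506 Ω = 685∠-0.0° Ω.
Step 5 — Source phasor: V = 7.71∠-9.9° V = 7.595 - j1.326 V.
Step 6 — Ohm's law: I = V / Z_total = (7.595 - j1.326) / (685 - j0.4506) = 0.01109 - j0.001928 A.
Step 7 — Convert to polar: |I| = 0.01126 A, ∠I = -9.9°.

I = 0.01126∠-9.9° A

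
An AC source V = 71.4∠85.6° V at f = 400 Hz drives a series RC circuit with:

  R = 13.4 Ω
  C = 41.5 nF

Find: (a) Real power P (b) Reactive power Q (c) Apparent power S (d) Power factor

Step 1 — Angular frequency: ω = 2π·f = 2π·400 = 2513 rad/s.
Step 2 — Component impedances:
  R: Z = R = 13.4 Ω
  C: Z = 1/(jωC) = -j/(ω·C) = 0 - j9588 Ω
Step 3 — Series combination: Z_total = R + C = 13.4 - j9588 Ω = 9588∠-89.9° Ω.
Step 4 — Source phasor: V = 71.4∠85.6° V = 5.478 + j71.19 V.
Step 5 — Current: I = V / Z = -0.007424 + j0.0005817 A = 0.007447∠175.5° A.
Step 6 — Complex power: S = V·I* = 0.0007431 - j0.5317 VA.
Step 7 — Real power: P = Re(S) = 0.0007431 W.
Step 8 — Reactive power: Q = Im(S) = -0.5317 VAR.
Step 9 — Apparent power: |S| = 0.5317 VA.
Step 10 — Power factor: PF = P/|S| = 0.001398 (leading).

(a) P = 0.0007431 W  (b) Q = -0.5317 VAR  (c) S = 0.5317 VA  (d) PF = 0.001398 (leading)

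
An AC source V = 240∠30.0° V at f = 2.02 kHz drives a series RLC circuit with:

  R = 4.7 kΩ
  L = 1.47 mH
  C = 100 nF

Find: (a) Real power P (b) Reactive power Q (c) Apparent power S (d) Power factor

Step 1 — Angular frequency: ω = 2π·f = 2π·2020 = 1.269e+04 rad/s.
Step 2 — Component impedances:
  R: Z = R = 4700 Ω
  L: Z = jωL = j·1.269e+04·0.00147 = 0 + j18.66 Ω
  C: Z = 1/(jωC) = -j/(ω·C) = 0 - j787.9 Ω
Step 3 — Series combination: Z_total = R + L + C = 4700 - j769.2 Ω = 4763∠-9.3° Ω.
Step 4 — Source phasor: V = 240∠30.0° V = 207.8 + j120 V.
Step 5 — Current: I = V / Z = 0.039 + j0.03191 A = 0.05039∠39.3° A.
Step 6 — Complex power: S = V·I* = 11.94 - j1.953 VA.
Step 7 — Real power: P = Re(S) = 11.94 W.
Step 8 — Reactive power: Q = Im(S) = -1.953 VAR.
Step 9 — Apparent power: |S| = 12.09 VA.
Step 10 — Power factor: PF = P/|S| = 0.9869 (leading).

(a) P = 11.94 W  (b) Q = -1.953 VAR  (c) S = 12.09 VA  (d) PF = 0.9869 (leading)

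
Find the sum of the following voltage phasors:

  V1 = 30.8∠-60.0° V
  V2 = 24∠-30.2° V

Step 1 — Convert each phasor to rectangular form:
  V1 = 30.8·(cos(-60.0°) + j·sin(-60.0°)) = 15.4 - j26.67 V
  V2 = 24·(cos(-30.2°) + j·sin(-30.2°)) = 20.74 - j12.07 V
Step 2 — Sum components: V_total = 36.14 - j38.75 V.
Step 3 — Convert to polar: |V_total| = 52.99 V, ∠V_total = -47.0°.

V_total = 52.99∠-47.0° V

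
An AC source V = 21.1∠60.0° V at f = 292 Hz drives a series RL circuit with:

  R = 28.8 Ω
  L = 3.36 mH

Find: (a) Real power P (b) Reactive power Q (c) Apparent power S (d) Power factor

Step 1 — Angular frequency: ω = 2π·f = 2π·292 = 1835 rad/s.
Step 2 — Component impedances:
  R: Z = R = 28.8 Ω
  L: Z = jωL = j·1835·0.00336 = 0 + j6.165 Ω
Step 3 — Series combination: Z_total = R + L = 28.8 + j6.165 Ω = 29.45∠12.1° Ω.
Step 4 — Source phasor: V = 21.1∠60.0° V = 10.55 + j18.27 V.
Step 5 — Current: I = V / Z = 0.4801 + j0.5317 A = 0.7164∠47.9° A.
Step 6 — Complex power: S = V·I* = 14.78 + j3.164 VA.
Step 7 — Real power: P = Re(S) = 14.78 W.
Step 8 — Reactive power: Q = Im(S) = 3.164 VAR.
Step 9 — Apparent power: |S| = 15.12 VA.
Step 10 — Power factor: PF = P/|S| = 0.9779 (lagging).

(a) P = 14.78 W  (b) Q = 3.164 VAR  (c) S = 15.12 VA  (d) PF = 0.9779 (lagging)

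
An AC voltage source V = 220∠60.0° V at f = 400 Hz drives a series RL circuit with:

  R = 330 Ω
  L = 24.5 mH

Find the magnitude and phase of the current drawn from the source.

Step 1 — Angular frequency: ω = 2π·f = 2π·400 = 2513 rad/s.
Step 2 — Component impedances:
  R: Z = R = 330 Ω
  L: Z = jωL = j·2513·0.0245 = 0 + j61.58 Ω
Step 3 — Series combination: Z_total = R + L = 330 + j61.58 Ω = 335.7∠10.6° Ω.
Step 4 — Source phasor: V = 220∠60.0° V = 110 + j190.5 V.
Step 5 — Ohm's law: I = V / Z_total = (110 + j190.5) / (330 + j61.58) = 0.4262 + j0.4978 A.
Step 6 — Convert to polar: |I| = 0.6554 A, ∠I = 49.4°.

I = 0.6554∠49.4° A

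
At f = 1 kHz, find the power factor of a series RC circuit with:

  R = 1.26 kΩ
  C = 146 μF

Step 1 — Angular frequency: ω = 2π·f = 2π·1000 = 6283 rad/s.
Step 2 — Component impedances:
  R: Z = R = 1260 Ω
  C: Z = 1/(jωC) = -j/(ω·C) = 0 - j1.09 Ω
Step 3 — Series combination: Z_total = R + C = 1260 - j1.09 Ω = 1260∠-0.0° Ω.
Step 4 — Power factor: PF = cos(φ) = Re(Z)/|Z| = 1260/1260 = 1.
Step 5 — Type: Im(Z) = -1.09 ⇒ leading (phase φ = -0.0°).

PF = 1 (leading, φ = -0.0°)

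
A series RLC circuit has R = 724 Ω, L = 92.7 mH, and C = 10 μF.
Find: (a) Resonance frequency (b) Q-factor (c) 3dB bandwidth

Step 1 — Resonance condition Im(Z)=0 gives ω₀ = 1/√(LC).
Step 2 — ω₀ = 1/√(0.0927·1e-05) = 1039 rad/s.
Step 3 — f₀ = ω₀/(2π) = 165.3 Hz.
Step 4 — Series Q: Q = ω₀L/R = 1039·0.0927/724 = 0.133.
Step 5 — 3dB bandwidth: Δω = ω₀/Q = 7810 rad/s; BW = Δω/(2π) = 1243 Hz.

(a) f₀ = 165.3 Hz  (b) Q = 0.133  (c) BW = 1243 Hz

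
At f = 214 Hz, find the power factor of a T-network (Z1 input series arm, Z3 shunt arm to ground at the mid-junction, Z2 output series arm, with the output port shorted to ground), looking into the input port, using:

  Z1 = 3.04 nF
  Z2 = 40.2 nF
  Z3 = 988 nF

Step 1 — Angular frequency: ω = 2π·f = 2π·214 = 1345 rad/s.
Step 2 — Component impedances:
  Z1: Z = 1/(jωC) = -j/(ω·C) = 0 - j2.446e+05 Ω
  Z2: Z = 1/(jωC) = -j/(ω·C) = 0 - j1.85e+04 Ω
  Z3: Z = 1/(jωC) = -j/(ω·C) = 0 - j752.7 Ω
Step 3 — With the output port shorted to ground, the output series arm Z2 runs from the junction to ground; the shunt arm Z3 also runs from the junction to ground. They appear in parallel: Z3 || Z2 = 0 - j723.3 Ω.
Step 4 — Series with input arm Z1: Z_in = Z1 + (Z3 || Z2) = 0 - j2.454e+05 Ω = 2.454e+05∠-90.0° Ω.
Step 5 — Power factor: PF = cos(φ) = Re(Z)/|Z| = 0/2.454e+05 = 0.
Step 6 — Type: Im(Z) = -2.454e+05 ⇒ leading (phase φ = -90.0°).

PF = 0 (leading, φ = -90.0°)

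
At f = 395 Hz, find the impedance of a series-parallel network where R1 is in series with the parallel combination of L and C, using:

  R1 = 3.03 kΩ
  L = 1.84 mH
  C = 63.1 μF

Step 1 — Angular frequency: ω = 2π·f = 2π·395 = 2482 rad/s.
Step 2 — Component impedances:
  R1: Z = R = 3030 Ω
  L: Z = jωL = j·2482·0.00184 = 0 + j4.567 Ω
  C: Z = 1/(jωC) = -j/(ω·C) = 0 - j6.385 Ω
Step 3 — Parallel branch: L || C = 1/(1/L + 1/C) = 0 + j16.03 Ω.
Step 4 — Series with R1: Z_total = R1 + (L || C) = 3030 + j16.03 Ω = 3030∠0.3° Ω.

Z = 3030 + j16.03 Ω = 3030∠0.3° Ω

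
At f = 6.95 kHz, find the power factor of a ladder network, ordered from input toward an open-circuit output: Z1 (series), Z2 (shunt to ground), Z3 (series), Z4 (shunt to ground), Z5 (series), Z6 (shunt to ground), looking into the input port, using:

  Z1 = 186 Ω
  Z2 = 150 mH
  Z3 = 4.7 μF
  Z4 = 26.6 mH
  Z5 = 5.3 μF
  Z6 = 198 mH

Step 1 — Angular frequency: ω = 2π·f = 2π·6950 = 4.367e+04 rad/s.
Step 2 — Component impedances:
  Z1: Z = R = 186 Ω
  Z2: Z = jωL = j·4.367e+04·0.15 = 0 + j6550 Ω
  Z3: Z = 1/(jωC) = -j/(ω·C) = 0 - j4.872 Ω
  Z4: Z = jωL = j·4.367e+04·0.0266 = 0 + j1162 Ω
  Z5: Z = 1/(jωC) = -j/(ω·C) = 0 - j4.321 Ω
  Z6: Z = jωL = j·4.367e+04·0.198 = 0 + j8646 Ω
Step 3 — Ladder network (open output): work backward from the far end, alternating series and parallel combinations. Z_in = 186 + j881.9 Ω = 901.3∠78.1° Ω.
Step 4 — Power factor: PF = cos(φ) = Re(Z)/|Z| = 186/901.3 = 0.2064.
Step 5 — Type: Im(Z) = 881.9 ⇒ lagging (phase φ = 78.1°).

PF = 0.2064 (lagging, φ = 78.1°)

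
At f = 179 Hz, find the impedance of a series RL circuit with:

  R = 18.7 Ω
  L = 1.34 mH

Step 1 — Angular frequency: ω = 2π·f = 2π·179 = 1125 rad/s.
Step 2 — Component impedances:
  R: Z = R = 18.7 Ω
  L: Z = jωL = j·1125·0.00134 = 0 + j1.507 Ω
Step 3 — Series combination: Z_total = R + L = 18.7 + j1.507 Ω = 18.76∠4.6° Ω.

Z = 18.7 + j1.507 Ω = 18.76∠4.6° Ω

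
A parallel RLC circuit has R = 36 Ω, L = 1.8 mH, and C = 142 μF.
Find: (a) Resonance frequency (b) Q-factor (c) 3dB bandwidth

Step 1 — Resonance: ω₀ = 1/√(LC) = 1/√(0.0018·0.000142) = 1978 rad/s.
Step 2 — f₀ = ω₀/(2π) = 314.8 Hz.
Step 3 — Parallel Q: Q = R/(ω₀L) = 36/(1978·0.0018) = 10.11.
Step 4 — Bandwidth: Δω = ω₀/Q = 195.6 rad/s; BW = Δω/(2π) = 31.13 Hz.

(a) f₀ = 314.8 Hz  (b) Q = 10.11  (c) BW = 31.13 Hz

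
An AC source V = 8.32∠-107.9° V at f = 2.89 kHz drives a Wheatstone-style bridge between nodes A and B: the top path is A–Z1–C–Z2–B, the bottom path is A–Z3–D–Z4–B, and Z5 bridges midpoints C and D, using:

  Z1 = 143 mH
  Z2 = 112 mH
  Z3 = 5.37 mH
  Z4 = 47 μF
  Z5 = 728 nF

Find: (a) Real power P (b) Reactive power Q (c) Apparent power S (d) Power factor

Step 1 — Angular frequency: ω = 2π·f = 2π·2890 = 1.816e+04 rad/s.
Step 2 — Component impedances:
  Z1: Z = jωL = j·1.816e+04·0.143 = 0 + j2597 Ω
  Z2: Z = jωL = j·1.816e+04·0.112 = 0 + j2034 Ω
  Z3: Z = jωL = j·1.816e+04·0.00537 = 0 + j97.51 Ω
  Z4: Z = 1/(jωC) = -j/(ω·C) = 0 - j1.172 Ω
  Z5: Z = 1/(jωC) = -j/(ω·C) = 0 - j75.65 Ω
Step 3 — Bridge requires nodal analysis (the Z5 bridge couples midpoints C and D, so the two paths cannot be reduced to a simple series/parallel combination). Setting node B to ground and injecting 1 A at node A, the 3-node admittance system at A, C, D solves to V_A = Z_AB = 0 + j92.7 Ω = 92.7∠90.0° Ω.
Step 4 — Source phasor: V = 8.32∠-107.9° V = -2.557 - j7.917 V.
Step 5 — Current: I = V / Z = -0.08541 + j0.02759 A = 0.08975∠162.1° A.
Step 6 — Complex power: S = V·I* = 0 + j0.7467 VA.
Step 7 — Real power: P = Re(S) = 0 W.
Step 8 — Reactive power: Q = Im(S) = 0.7467 VAR.
Step 9 — Apparent power: |S| = 0.7467 VA.
Step 10 — Power factor: PF = P/|S| = 0 (lagging).

(a) P = 0 W  (b) Q = 0.7467 VAR  (c) S = 0.7467 VA  (d) PF = 0 (lagging)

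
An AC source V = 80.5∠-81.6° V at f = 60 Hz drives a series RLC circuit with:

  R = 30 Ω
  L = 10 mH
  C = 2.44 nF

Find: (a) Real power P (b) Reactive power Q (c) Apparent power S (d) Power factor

Step 1 — Angular frequency: ω = 2π·f = 2π·60 = 377 rad/s.
Step 2 — Component impedances:
  R: Z = R = 30 Ω
  L: Z = jωL = j·377·0.01 = 0 + j3.77 Ω
  C: Z = 1/(jωC) = -j/(ω·C) = 0 - j1.087e+06 Ω
Step 3 — Series combination: Z_total = R + L + C = 30 - j1.087e+06 Ω = 1.087e+06∠-90.0° Ω.
Step 4 — Source phasor: V = 80.5∠-81.6° V = 11.76 - j79.64 V.
Step 5 — Current: I = V / Z = 7.325e-05 + j1.082e-05 A = 7.405e-05∠8.4° A.
Step 6 — Complex power: S = V·I* = 1.645e-07 - j0.005961 VA.
Step 7 — Real power: P = Re(S) = 1.645e-07 W.
Step 8 — Reactive power: Q = Im(S) = -0.005961 VAR.
Step 9 — Apparent power: |S| = 0.005961 VA.
Step 10 — Power factor: PF = P/|S| = 2.76e-05 (leading).

(a) P = 1.645e-07 W  (b) Q = -0.005961 VAR  (c) S = 0.005961 VA  (d) PF = 2.76e-05 (leading)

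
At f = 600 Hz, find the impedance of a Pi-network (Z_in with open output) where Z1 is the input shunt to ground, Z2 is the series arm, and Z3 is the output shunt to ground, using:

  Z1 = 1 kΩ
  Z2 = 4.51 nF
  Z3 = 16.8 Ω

Step 1 — Angular frequency: ω = 2π·f = 2π·600 = 3770 rad/s.
Step 2 — Component impedances:
  Z1: Z = R = 1000 Ω
  Z2: Z = 1/(jωC) = -j/(ω·C) = 0 - j5.882e+04 Ω
  Z3: Z = R = 16.8 Ω
Step 3 — With open output, the series arm Z2 and the output shunt Z3 appear in series to ground: Z2 + Z3 = 16.8 - j5.882e+04 Ω.
Step 4 — Parallel with input shunt Z1: Z_in = Z1 || (Z2 + Z3) = 999.7 - j17 Ω = 999.9∠-1.0° Ω.

Z = 999.7 - j17 Ω = 999.9∠-1.0° Ω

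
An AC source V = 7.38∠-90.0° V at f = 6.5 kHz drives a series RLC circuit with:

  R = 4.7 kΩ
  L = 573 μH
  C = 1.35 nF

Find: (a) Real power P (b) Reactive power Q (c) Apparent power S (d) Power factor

Step 1 — Angular frequency: ω = 2π·f = 2π·6500 = 4.084e+04 rad/s.
Step 2 — Component impedances:
  R: Z = R = 4700 Ω
  L: Z = jωL = j·4.084e+04·0.000573 = 0 + j23.4 Ω
  C: Z = 1/(jωC) = -j/(ω·C) = 0 - j1.814e+04 Ω
Step 3 — Series combination: Z_total = R + L + C = 4700 - j1.811e+04 Ω = 1.871e+04∠-75.5° Ω.
Step 4 — Source phasor: V = 7.38∠-90.0° V = 0 - j7.38 V.
Step 5 — Current: I = V / Z = 0.0003817 - j9.905e-05 A = 0.0003944∠-14.5° A.
Step 6 — Complex power: S = V·I* = 0.000731 - j0.002817 VA.
Step 7 — Real power: P = Re(S) = 0.000731 W.
Step 8 — Reactive power: Q = Im(S) = -0.002817 VAR.
Step 9 — Apparent power: |S| = 0.00291 VA.
Step 10 — Power factor: PF = P/|S| = 0.2512 (leading).

(a) P = 0.000731 W  (b) Q = -0.002817 VAR  (c) S = 0.00291 VA  (d) PF = 0.2512 (leading)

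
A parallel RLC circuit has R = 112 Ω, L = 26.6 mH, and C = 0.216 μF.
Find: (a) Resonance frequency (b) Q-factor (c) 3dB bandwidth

Step 1 — Resonance: ω₀ = 1/√(LC) = 1/√(0.0266·2.16e-07) = 1.319e+04 rad/s.
Step 2 — f₀ = ω₀/(2π) = 2100 Hz.
Step 3 — Parallel Q: Q = R/(ω₀L) = 112/(1.319e+04·0.0266) = 0.3192.
Step 4 — Bandwidth: Δω = ω₀/Q = 4.134e+04 rad/s; BW = Δω/(2π) = 6579 Hz.

(a) f₀ = 2100 Hz  (b) Q = 0.3192  (c) BW = 6579 Hz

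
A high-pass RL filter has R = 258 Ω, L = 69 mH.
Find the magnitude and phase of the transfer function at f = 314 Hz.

Step 1 — Angular frequency: ω = 2π·314 = 1973 rad/s.
Step 2 — Transfer function: H(jω) = jωL/(R + jωL).
Step 3 — Numerator jωL = j·136.1; denominator R + jωL = 258 + j136.1.
Step 4 — H = 0.2178 + j0.4127.
Step 5 — Magnitude: |H| = 0.4667 (-6.6 dB); phase: φ = 62.2°.

|H| = 0.4667 (-6.6 dB), φ = 62.2°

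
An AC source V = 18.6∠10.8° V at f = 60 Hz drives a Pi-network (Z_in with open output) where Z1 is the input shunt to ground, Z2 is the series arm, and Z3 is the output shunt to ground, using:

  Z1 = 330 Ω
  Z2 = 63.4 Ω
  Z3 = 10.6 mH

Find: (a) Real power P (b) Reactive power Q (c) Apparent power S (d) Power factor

Step 1 — Angular frequency: ω = 2π·f = 2π·60 = 377 rad/s.
Step 2 — Component impedances:
  Z1: Z = R = 330 Ω
  Z2: Z = R = 63.4 Ω
  Z3: Z = jωL = j·377·0.0106 = 0 + j3.996 Ω
Step 3 — With open output, the series arm Z2 and the output shunt Z3 appear in series to ground: Z2 + Z3 = 63.4 + j3.996 Ω.
Step 4 — Parallel with input shunt Z1: Z_in = Z1 || (Z2 + Z3) = 53.21 + j2.812 Ω = 53.29∠3.0° Ω.
Step 5 — Source phasor: V = 18.6∠10.8° V = 18.27 + j3.485 V.
Step 6 — Current: I = V / Z = 0.3459 + j0.04722 A = 0.3491∠7.8° A.
Step 7 — Complex power: S = V·I* = 6.484 + j0.3426 VA.
Step 8 — Real power: P = Re(S) = 6.484 W.
Step 9 — Reactive power: Q = Im(S) = 0.3426 VAR.
Step 10 — Apparent power: |S| = 6.493 VA.
Step 11 — Power factor: PF = P/|S| = 0.9986 (lagging).

(a) P = 6.484 W  (b) Q = 0.3426 VAR  (c) S = 6.493 VA  (d) PF = 0.9986 (lagging)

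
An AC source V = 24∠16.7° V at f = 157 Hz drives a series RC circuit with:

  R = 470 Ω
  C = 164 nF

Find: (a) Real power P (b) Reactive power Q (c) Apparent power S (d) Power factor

Step 1 — Angular frequency: ω = 2π·f = 2π·157 = 986.5 rad/s.
Step 2 — Component impedances:
  R: Z = R = 470 Ω
  C: Z = 1/(jωC) = -j/(ω·C) = 0 - j6181 Ω
Step 3 — Series combination: Z_total = R + C = 470 - j6181 Ω = 6199∠-85.7° Ω.
Step 4 — Source phasor: V = 24∠16.7° V = 22.99 + j6.897 V.
Step 5 — Current: I = V / Z = -0.0008282 + j0.003782 A = 0.003872∠102.4° A.
Step 6 — Complex power: S = V·I* = 0.007045 - j0.09265 VA.
Step 7 — Real power: P = Re(S) = 0.007045 W.
Step 8 — Reactive power: Q = Im(S) = -0.09265 VAR.
Step 9 — Apparent power: |S| = 0.09292 VA.
Step 10 — Power factor: PF = P/|S| = 0.07582 (leading).

(a) P = 0.007045 W  (b) Q = -0.09265 VAR  (c) S = 0.09292 VA  (d) PF = 0.07582 (leading)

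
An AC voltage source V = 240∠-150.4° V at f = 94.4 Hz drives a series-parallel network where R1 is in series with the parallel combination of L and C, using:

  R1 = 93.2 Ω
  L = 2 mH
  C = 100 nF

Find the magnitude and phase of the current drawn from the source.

Step 1 — Angular frequency: ω = 2π·f = 2π·94.4 = 593.1 rad/s.
Step 2 — Component impedances:
  R1: Z = R = 93.2 Ω
  L: Z = jωL = j·593.1·0.002 = 0 + j1.186 Ω
  C: Z = 1/(jωC) = -j/(ω·C) = 0 - j1.686e+04 Ω
Step 3 — Parallel branch: L || C = 1/(1/L + 1/C) = 0 + j1.186 Ω.
Step 4 — Series with R1: Z_total = R1 + (L || C) = 93.2 + j1.186 Ω = 93.21∠0.7° Ω.
Step 5 — Source phasor: V = 240∠-150.4° V = -208.7 - j118.5 V.
Step 6 — Ohm's law: I = V / Z_total = (-208.7 - j118.5) / (93.2 + j1.186) = -2.255 - j1.243 A.
Step 7 — Convert to polar: |I| = 2.575 A, ∠I = -151.1°.

I = 2.575∠-151.1° A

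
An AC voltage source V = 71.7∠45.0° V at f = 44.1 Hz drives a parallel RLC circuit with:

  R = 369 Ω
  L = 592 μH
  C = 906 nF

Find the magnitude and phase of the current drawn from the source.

Step 1 — Angular frequency: ω = 2π·f = 2π·44.1 = 277.1 rad/s.
Step 2 — Component impedances:
  R: Z = R = 369 Ω
  L: Z = jωL = j·277.1·0.000592 = 0 + j0.164 Ω
  C: Z = 1/(jωC) = -j/(ω·C) = 0 - j3983 Ω
Step 3 — Parallel combination: 1/Z_total = 1/R + 1/L + 1/C; Z_total = 7.293e-05 + j0.164 Ω = 0.164∠90.0° Ω.
Step 4 — Source phasor: V = 71.7∠45.0° V = 50.7 + j50.7 V.
Step 5 — Ohm's law: I = V / Z_total = (50.7 + j50.7) / (7.293e-05 + j0.164) = 309.2 - j308.9 A.
Step 6 — Convert to polar: |I| = 437.1 A, ∠I = -45.0°.

I = 437.1∠-45.0° A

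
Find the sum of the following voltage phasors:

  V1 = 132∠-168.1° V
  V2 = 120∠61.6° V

Step 1 — Convert each phasor to rectangular form:
  V1 = 132·(cos(-168.1°) + j·sin(-168.1°)) = -129.2 - j27.22 V
  V2 = 120·(cos(61.6°) + j·sin(61.6°)) = 57.07 + j105.6 V
Step 2 — Sum components: V_total = -72.09 + j78.34 V.
Step 3 — Convert to polar: |V_total| = 106.5 V, ∠V_total = 132.6°.

V_total = 106.5∠132.6° V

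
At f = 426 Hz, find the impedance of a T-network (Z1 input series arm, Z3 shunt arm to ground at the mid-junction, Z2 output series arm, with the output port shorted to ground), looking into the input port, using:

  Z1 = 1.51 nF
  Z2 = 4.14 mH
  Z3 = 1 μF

Step 1 — Angular frequency: ω = 2π·f = 2π·426 = 2677 rad/s.
Step 2 — Component impedances:
  Z1: Z = 1/(jωC) = -j/(ω·C) = 0 - j2.474e+05 Ω
  Z2: Z = jωL = j·2677·0.00414 = 0 + j11.08 Ω
  Z3: Z = 1/(jωC) = -j/(ω·C) = 0 - j373.6 Ω
Step 3 — With the output port shorted to ground, the output series arm Z2 runs from the junction to ground; the shunt arm Z3 also runs from the junction to ground. They appear in parallel: Z3 || Z2 = 0 + j11.42 Ω.
Step 4 — Series with input arm Z1: Z_in = Z1 + (Z3 || Z2) = 0 - j2.474e+05 Ω = 2.474e+05∠-90.0° Ω.

Z = 0 - j2.474e+05 Ω = 2.474e+05∠-90.0° Ω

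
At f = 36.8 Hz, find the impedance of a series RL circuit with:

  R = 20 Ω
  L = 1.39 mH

Step 1 — Angular frequency: ω = 2π·f = 2π·36.8 = 231.2 rad/s.
Step 2 — Component impedances:
  R: Z = R = 20 Ω
  L: Z = jωL = j·231.2·0.00139 = 0 + j0.3214 Ω
Step 3 — Series combination: Z_total = R + L = 20 + j0.3214 Ω = 20∠0.9° Ω.

Z = 20 + j0.3214 Ω = 20∠0.9° Ω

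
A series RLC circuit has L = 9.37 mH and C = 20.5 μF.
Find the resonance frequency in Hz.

Step 1 — Resonance condition Im(Z)=0 gives ω₀ = 1/√(LC).
Step 2 — ω₀ = 1/√(0.00937·2.05e-05) = 2282 rad/s.
Step 3 — f₀ = ω₀/(2π) = 363.1 Hz.

f₀ = 363.1 Hz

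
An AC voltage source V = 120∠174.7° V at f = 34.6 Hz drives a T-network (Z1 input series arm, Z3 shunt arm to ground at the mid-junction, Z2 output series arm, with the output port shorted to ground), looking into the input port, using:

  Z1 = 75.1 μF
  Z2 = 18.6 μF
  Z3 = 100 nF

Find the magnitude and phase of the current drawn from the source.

Step 1 — Angular frequency: ω = 2π·f = 2π·34.6 = 217.4 rad/s.
Step 2 — Component impedances:
  Z1: Z = 1/(jωC) = -j/(ω·C) = 0 - j61.25 Ω
  Z2: Z = 1/(jωC) = -j/(ω·C) = 0 - j247.3 Ω
  Z3: Z = 1/(jωC) = -j/(ω·C) = 0 - j4.6e+04 Ω
Step 3 — With the output port shorted to ground, the output series arm Z2 runs from the junction to ground; the shunt arm Z3 also runs from the junction to ground. They appear in parallel: Z3 || Z2 = 0 - j246 Ω.
Step 4 — Series with input arm Z1: Z_in = Z1 + (Z3 || Z2) = 0 - j307.2 Ω = 307.2∠-90.0° Ω.
Step 5 — Source phasor: V = 120∠174.7° V = -119.5 + j11.08 V.
Step 6 — Ohm's law: I = V / Z_total = (-119.5 + j11.08) / (0 - j307.2) = -0.03608 - j0.3889 A.
Step 7 — Convert to polar: |I| = 0.3906 A, ∠I = -95.3°.

I = 0.3906∠-95.3° A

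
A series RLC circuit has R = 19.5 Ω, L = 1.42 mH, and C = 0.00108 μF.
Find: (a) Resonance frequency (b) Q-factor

Step 1 — Resonance condition Im(Z)=0 gives ω₀ = 1/√(LC).
Step 2 — ω₀ = 1/√(0.00142·1.08e-09) = 8.075e+05 rad/s.
Step 3 — f₀ = ω₀/(2π) = 1.285e+05 Hz.
Step 4 — Series Q: Q = ω₀L/R = 8.075e+05·0.00142/19.5 = 58.8.

(a) f₀ = 1.285e+05 Hz  (b) Q = 58.8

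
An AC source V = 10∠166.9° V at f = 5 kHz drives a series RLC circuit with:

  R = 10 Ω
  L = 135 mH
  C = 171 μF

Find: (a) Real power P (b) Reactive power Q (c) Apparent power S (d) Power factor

Step 1 — Angular frequency: ω = 2π·f = 2π·5000 = 3.142e+04 rad/s.
Step 2 — Component impedances:
  R: Z = R = 10 Ω
  L: Z = jωL = j·3.142e+04·0.135 = 0 + j4241 Ω
  C: Z = 1/(jωC) = -j/(ω·C) = 0 - j0.1861 Ω
Step 3 — Series combination: Z_total = R + L + C = 10 + j4241 Ω = 4241∠89.9° Ω.
Step 4 — Source phasor: V = 10∠166.9° V = -9.74 + j2.267 V.
Step 5 — Current: I = V / Z = 0.000529 + j0.002298 A = 0.002358∠77.0° A.
Step 6 — Complex power: S = V·I* = 5.56e-05 + j0.02358 VA.
Step 7 — Real power: P = Re(S) = 5.56e-05 W.
Step 8 — Reactive power: Q = Im(S) = 0.02358 VAR.
Step 9 — Apparent power: |S| = 0.02358 VA.
Step 10 — Power factor: PF = P/|S| = 0.002358 (lagging).

(a) P = 5.56e-05 W  (b) Q = 0.02358 VAR  (c) S = 0.02358 VA  (d) PF = 0.002358 (lagging)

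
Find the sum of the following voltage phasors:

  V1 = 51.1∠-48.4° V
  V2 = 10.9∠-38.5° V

Step 1 — Convert each phasor to rectangular form:
  V1 = 51.1·(cos(-48.4°) + j·sin(-48.4°)) = 33.93 - j38.21 V
  V2 = 10.9·(cos(-38.5°) + j·sin(-38.5°)) = 8.53 - j6.785 V
Step 2 — Sum components: V_total = 42.46 - j45 V.
Step 3 — Convert to polar: |V_total| = 61.87 V, ∠V_total = -46.7°.

V_total = 61.87∠-46.7° V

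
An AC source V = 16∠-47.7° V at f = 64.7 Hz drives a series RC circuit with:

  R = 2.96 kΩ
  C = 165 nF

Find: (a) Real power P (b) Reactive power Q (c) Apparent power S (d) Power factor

Step 1 — Angular frequency: ω = 2π·f = 2π·64.7 = 406.5 rad/s.
Step 2 — Component impedances:
  R: Z = R = 2960 Ω
  C: Z = 1/(jωC) = -j/(ω·C) = 0 - j1.491e+04 Ω
Step 3 — Series combination: Z_total = R + C = 2960 - j1.491e+04 Ω = 1.52e+04∠-78.8° Ω.
Step 4 — Source phasor: V = 16∠-47.7° V = 10.77 - j11.83 V.
Step 5 — Current: I = V / Z = 0.0009016 + j0.0005433 A = 0.001053∠31.1° A.
Step 6 — Complex power: S = V·I* = 0.00328 - j0.01652 VA.
Step 7 — Real power: P = Re(S) = 0.00328 W.
Step 8 — Reactive power: Q = Im(S) = -0.01652 VAR.
Step 9 — Apparent power: |S| = 0.01684 VA.
Step 10 — Power factor: PF = P/|S| = 0.1947 (leading).

(a) P = 0.00328 W  (b) Q = -0.01652 VAR  (c) S = 0.01684 VA  (d) PF = 0.1947 (leading)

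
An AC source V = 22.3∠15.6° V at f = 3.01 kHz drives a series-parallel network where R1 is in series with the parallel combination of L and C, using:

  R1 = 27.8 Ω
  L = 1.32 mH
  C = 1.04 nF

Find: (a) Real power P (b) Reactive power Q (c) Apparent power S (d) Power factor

Step 1 — Angular frequency: ω = 2π·f = 2π·3010 = 1.891e+04 rad/s.
Step 2 — Component impedances:
  R1: Z = R = 27.8 Ω
  L: Z = jωL = j·1.891e+04·0.00132 = 0 + j24.96 Ω
  C: Z = 1/(jωC) = -j/(ω·C) = 0 - j5.084e+04 Ω
Step 3 — Parallel branch: L || C = 1/(1/L + 1/C) = 0 + j24.98 Ω.
Step 4 — Series with R1: Z_total = R1 + (L || C) = 27.8 + j24.98 Ω = 37.37∠41.9° Ω.
Step 5 — Source phasor: V = 22.3∠15.6° V = 21.48 + j5.997 V.
Step 6 — Current: I = V / Z = 0.5348 - j0.2647 A = 0.5967∠-26.3° A.
Step 7 — Complex power: S = V·I* = 9.898 + j8.893 VA.
Step 8 — Real power: P = Re(S) = 9.898 W.
Step 9 — Reactive power: Q = Im(S) = 8.893 VAR.
Step 10 — Apparent power: |S| = 13.31 VA.
Step 11 — Power factor: PF = P/|S| = 0.7439 (lagging).

(a) P = 9.898 W  (b) Q = 8.893 VAR  (c) S = 13.31 VA  (d) PF = 0.7439 (lagging)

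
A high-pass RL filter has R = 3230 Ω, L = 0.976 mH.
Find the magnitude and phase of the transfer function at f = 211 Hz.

Step 1 — Angular frequency: ω = 2π·211 = 1326 rad/s.
Step 2 — Transfer function: H(jω) = jωL/(R + jωL).
Step 3 — Numerator jωL = j·1.294; denominator R + jωL = 3230 + j1.294.
Step 4 — H = 1.605e-07 + j0.0004006.
Step 5 — Magnitude: |H| = 0.0004006 (-67.9 dB); phase: φ = 90.0°.

|H| = 0.0004006 (-67.9 dB), φ = 90.0°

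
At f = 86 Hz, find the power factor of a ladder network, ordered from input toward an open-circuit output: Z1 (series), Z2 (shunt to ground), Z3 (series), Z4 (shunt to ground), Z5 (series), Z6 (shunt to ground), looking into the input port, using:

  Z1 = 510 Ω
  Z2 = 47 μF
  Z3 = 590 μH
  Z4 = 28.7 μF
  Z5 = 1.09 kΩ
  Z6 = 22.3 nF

Step 1 — Angular frequency: ω = 2π·f = 2π·86 = 540.4 rad/s.
Step 2 — Component impedances:
  Z1: Z = R = 510 Ω
  Z2: Z = 1/(jωC) = -j/(ω·C) = 0 - j39.38 Ω
  Z3: Z = jωL = j·540.4·0.00059 = 0 + j0.3188 Ω
  Z4: Z = 1/(jωC) = -j/(ω·C) = 0 - j64.48 Ω
  Z5: Z = R = 1090 Ω
  Z6: Z = 1/(jωC) = -j/(ω·C) = 0 - j8.299e+04 Ω
Step 3 — Ladder network (open output): work backward from the far end, alternating series and parallel combinations. Z_in = 510 - j24.39 Ω = 510.6∠-2.7° Ω.
Step 4 — Power factor: PF = cos(φ) = Re(Z)/|Z| = 510/510.58 = 0.9989.
Step 5 — Type: Im(Z) = -24.39 ⇒ leading (phase φ = -2.7°).

PF = 0.9989 (leading, φ = -2.7°)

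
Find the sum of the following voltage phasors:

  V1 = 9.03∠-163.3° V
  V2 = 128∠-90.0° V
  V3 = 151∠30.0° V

Step 1 — Convert each phasor to rectangular form:
  V1 = 9.03·(cos(-163.3°) + j·sin(-163.3°)) = -8.649 - j2.595 V
  V2 = 128·(cos(-90.0°) + j·sin(-90.0°)) = 0 - j128 V
  V3 = 151·(cos(30.0°) + j·sin(30.0°)) = 130.8 + j75.5 V
Step 2 — Sum components: V_total = 122.1 - j55.09 V.
Step 3 — Convert to polar: |V_total| = 134 V, ∠V_total = -24.3°.

V_total = 134∠-24.3° V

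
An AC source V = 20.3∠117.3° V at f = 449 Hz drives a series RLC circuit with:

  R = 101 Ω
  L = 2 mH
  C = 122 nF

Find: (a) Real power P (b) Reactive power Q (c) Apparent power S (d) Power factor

Step 1 — Angular frequency: ω = 2π·f = 2π·449 = 2821 rad/s.
Step 2 — Component impedances:
  R: Z = R = 101 Ω
  L: Z = jωL = j·2821·0.002 = 0 + j5.642 Ω
  C: Z = 1/(jωC) = -j/(ω·C) = 0 - j2905 Ω
Step 3 — Series combination: Z_total = R + L + C = 101 - j2900 Ω = 2902∠-88.0° Ω.
Step 4 — Source phasor: V = 20.3∠117.3° V = -9.311 + j18.04 V.
Step 5 — Current: I = V / Z = -0.006325 - j0.00299 A = 0.006996∠-154.7° A.
Step 6 — Complex power: S = V·I* = 0.004944 - j0.1419 VA.
Step 7 — Real power: P = Re(S) = 0.004944 W.
Step 8 — Reactive power: Q = Im(S) = -0.1419 VAR.
Step 9 — Apparent power: |S| = 0.142 VA.
Step 10 — Power factor: PF = P/|S| = 0.03481 (leading).

(a) P = 0.004944 W  (b) Q = -0.1419 VAR  (c) S = 0.142 VA  (d) PF = 0.03481 (leading)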